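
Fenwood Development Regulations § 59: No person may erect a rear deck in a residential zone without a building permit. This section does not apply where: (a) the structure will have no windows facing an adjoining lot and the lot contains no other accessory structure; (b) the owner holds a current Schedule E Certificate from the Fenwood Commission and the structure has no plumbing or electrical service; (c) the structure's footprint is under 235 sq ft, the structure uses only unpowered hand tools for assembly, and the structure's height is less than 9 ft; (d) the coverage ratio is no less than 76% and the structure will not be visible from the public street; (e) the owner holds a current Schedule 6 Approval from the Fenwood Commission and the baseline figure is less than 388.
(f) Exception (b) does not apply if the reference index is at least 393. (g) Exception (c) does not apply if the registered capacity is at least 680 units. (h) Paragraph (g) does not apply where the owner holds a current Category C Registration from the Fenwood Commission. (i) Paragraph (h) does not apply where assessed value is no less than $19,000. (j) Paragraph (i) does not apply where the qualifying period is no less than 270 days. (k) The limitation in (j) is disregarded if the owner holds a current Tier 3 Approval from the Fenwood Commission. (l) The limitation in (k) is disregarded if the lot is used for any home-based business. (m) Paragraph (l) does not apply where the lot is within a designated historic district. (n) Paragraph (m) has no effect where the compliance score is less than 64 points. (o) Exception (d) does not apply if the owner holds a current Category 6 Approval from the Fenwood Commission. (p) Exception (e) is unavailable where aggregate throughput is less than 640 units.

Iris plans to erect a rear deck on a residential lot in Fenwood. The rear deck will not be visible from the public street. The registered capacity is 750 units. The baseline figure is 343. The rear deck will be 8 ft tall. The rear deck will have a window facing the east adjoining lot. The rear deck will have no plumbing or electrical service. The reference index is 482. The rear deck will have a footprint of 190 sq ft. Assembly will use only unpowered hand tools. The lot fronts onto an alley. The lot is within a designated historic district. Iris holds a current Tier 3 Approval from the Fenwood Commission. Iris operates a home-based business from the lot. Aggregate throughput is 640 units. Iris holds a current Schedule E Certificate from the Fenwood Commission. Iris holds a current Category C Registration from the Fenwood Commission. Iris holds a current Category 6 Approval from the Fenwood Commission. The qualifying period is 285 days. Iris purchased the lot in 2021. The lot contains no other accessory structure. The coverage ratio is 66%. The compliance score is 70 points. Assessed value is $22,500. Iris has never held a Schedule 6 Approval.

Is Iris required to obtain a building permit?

Yes — Iris must obtain a building permit.

Exception (a) requires that the structure will have no windows facing an adjoining lot; but a window faces an adjoining lot, so (a) is unavailable.
All of (b)'s requirements are met (a current Schedule E Certificate is held; there is no plumbing or electrical service). But: (f) operates — the reference index is 482, meeting the 393 threshold. Exception (b) does not apply.
Exception (c): the structure's footprint is 190 sq ft, under the 235 sq ft limit; assembly uses only hand tools; the structure's height is 8 ft, less than the 9 ft limit — every condition holds. But applying paragraphs (g)–(n): (g) operates against (c): the registered capacity is 750 units, meeting the 680 units threshold. (h) is engaged (a current Category C Registration is held), but is set aside by (i): (i) operates against (h): assessed value is $22,500, meeting the $19,000 threshold. (j) would limit (i) — the qualifying period is 285 days, meeting the 270 days threshold — but (k) sets (j) aside: (k) is triggered — a current Tier 3 Approval is held. (l) would limit (k) — a home-based business operates on the lot — but (m) sets (l) aside: (m) operates against (l): the lot is in a historic district. (n), which would lift (m), is not triggered — the compliance score is 70 points, not less than 64 points. So (c) is unavailable.
Exception (d) fails — the coverage ratio is 66%, short of 76%.
Exception (e) does not apply: no current Schedule 6 Approval is held.
No exception applies. The general rule governs.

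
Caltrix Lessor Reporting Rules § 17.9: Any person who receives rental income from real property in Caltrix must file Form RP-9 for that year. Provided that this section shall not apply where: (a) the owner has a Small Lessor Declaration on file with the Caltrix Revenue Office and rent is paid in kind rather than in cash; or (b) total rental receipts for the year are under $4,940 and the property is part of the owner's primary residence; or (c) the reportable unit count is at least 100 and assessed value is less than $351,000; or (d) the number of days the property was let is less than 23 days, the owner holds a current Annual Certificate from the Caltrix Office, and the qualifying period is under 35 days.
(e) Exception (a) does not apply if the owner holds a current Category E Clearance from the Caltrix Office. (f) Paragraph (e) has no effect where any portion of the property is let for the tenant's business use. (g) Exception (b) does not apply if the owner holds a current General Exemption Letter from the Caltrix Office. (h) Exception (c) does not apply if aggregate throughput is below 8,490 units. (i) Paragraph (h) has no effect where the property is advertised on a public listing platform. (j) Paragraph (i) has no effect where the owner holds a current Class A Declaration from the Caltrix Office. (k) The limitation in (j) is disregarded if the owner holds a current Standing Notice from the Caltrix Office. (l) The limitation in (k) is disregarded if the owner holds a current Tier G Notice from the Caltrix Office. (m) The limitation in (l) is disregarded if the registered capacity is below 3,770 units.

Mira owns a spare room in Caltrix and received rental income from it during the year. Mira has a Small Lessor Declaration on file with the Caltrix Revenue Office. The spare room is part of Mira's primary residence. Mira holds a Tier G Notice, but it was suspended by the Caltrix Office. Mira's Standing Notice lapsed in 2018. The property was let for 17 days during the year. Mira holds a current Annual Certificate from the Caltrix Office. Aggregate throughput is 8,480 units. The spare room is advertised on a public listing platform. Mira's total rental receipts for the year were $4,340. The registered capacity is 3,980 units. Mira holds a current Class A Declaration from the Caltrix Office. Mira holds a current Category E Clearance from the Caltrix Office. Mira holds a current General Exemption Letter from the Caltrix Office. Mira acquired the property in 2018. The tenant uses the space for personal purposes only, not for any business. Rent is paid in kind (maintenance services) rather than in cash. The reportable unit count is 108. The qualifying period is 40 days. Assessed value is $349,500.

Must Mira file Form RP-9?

All of (a)'s requirements are met (a Small Lessor Declaration is on file; rent is paid in kind). However, paragraphs (e)–(f) must be considered: (e) applies — a current Category E Clearance is held. (f), which would lift (e), is inapplicable — the space is used for personal purposes only. (a) is therefore removed.
Exception (b): total rental receipts for the year are $4,340, under the $4,940 limit; the spare room is part of the primary residence — every condition holds. Turning to paragraph (g): (g) operates against (b): a current General Exemption Letter is held. (b) is therefore removed.
Exception (c)'s conditions are all satisfied: the reportable unit count is 108, meeting the 100 threshold; assessed value is $349,500, less than the $351,000 limit. But applying paragraphs (h)–(m): (h) operates against (c): aggregate throughput is 8,480 units, below the 8,490 units limit. (i) would limit (h) — the property is publicly advertised — but (j) sets (i) aside: (j) operates against (i): a current Class A Declaration is held. (k) is inapplicable (the Standing Notice is not current), so (j) stands. (c) is therefore removed.
Exception (d) fails — the qualifying period is 40 days, not under 35 days.
None of the exceptions is available; § 17.9 applies in full.

Yes — Mira must file Form RP-9.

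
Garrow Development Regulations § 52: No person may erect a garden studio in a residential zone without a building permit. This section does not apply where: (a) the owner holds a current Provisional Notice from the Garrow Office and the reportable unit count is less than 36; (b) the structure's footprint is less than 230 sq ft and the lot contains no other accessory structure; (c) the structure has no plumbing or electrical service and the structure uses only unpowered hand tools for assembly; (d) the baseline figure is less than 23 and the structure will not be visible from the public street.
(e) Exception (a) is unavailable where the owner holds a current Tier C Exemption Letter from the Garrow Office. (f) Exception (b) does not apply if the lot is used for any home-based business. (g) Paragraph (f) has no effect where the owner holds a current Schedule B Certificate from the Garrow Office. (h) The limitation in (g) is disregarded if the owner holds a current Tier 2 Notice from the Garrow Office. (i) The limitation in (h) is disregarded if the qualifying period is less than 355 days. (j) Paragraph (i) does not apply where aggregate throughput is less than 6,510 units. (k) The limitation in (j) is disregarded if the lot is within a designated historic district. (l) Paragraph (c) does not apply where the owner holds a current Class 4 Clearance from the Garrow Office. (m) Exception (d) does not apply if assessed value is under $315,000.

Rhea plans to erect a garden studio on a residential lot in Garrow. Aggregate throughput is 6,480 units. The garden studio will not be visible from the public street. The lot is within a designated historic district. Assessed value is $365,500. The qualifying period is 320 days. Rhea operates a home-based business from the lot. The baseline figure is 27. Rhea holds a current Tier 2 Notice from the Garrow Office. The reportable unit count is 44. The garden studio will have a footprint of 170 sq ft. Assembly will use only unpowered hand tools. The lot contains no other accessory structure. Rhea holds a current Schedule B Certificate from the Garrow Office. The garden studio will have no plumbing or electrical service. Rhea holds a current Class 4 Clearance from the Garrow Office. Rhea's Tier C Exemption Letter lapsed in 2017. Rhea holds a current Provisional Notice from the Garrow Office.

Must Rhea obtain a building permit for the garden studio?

No — exception (b) applies; Rhea does not need a building permit.

Exception (a) requires that the reportable unit count is less than 36; but the reportable unit count is 44, not less than 36, so (a) is unavailable.
Exception (b) is satisfied on its face — the structure's footprint is 170 sq ft, less than the 230 sq ft limit; the lot has no other accessory structure. Under paragraphs (f)–(k): (f) applies (a home-based business operates on the lot), but is itself disapplied by (g): (g) is triggered — a current Schedule B Certificate is held. (h) would limit (g) — a current Tier 2 Notice is held — but (i) sets (h) aside: (i) operates against (h): the qualifying period is 320 days, less than the 355 days limit. (j) operates (aggregate throughput is 6,480 units, less than the 6,510 units limit), but is displaced by (k): (k) operates against (j): the lot is in a historic district. So (b) applies.
Exception (c)'s conditions are all satisfied: there is no plumbing or electrical service; assembly uses only hand tools. However, paragraph (l) must be considered: (l) operates against (c): a current Class 4 Clearance is held. So (c) is unavailable.
Exception (d) fails — the baseline figure is 27, not less than 23.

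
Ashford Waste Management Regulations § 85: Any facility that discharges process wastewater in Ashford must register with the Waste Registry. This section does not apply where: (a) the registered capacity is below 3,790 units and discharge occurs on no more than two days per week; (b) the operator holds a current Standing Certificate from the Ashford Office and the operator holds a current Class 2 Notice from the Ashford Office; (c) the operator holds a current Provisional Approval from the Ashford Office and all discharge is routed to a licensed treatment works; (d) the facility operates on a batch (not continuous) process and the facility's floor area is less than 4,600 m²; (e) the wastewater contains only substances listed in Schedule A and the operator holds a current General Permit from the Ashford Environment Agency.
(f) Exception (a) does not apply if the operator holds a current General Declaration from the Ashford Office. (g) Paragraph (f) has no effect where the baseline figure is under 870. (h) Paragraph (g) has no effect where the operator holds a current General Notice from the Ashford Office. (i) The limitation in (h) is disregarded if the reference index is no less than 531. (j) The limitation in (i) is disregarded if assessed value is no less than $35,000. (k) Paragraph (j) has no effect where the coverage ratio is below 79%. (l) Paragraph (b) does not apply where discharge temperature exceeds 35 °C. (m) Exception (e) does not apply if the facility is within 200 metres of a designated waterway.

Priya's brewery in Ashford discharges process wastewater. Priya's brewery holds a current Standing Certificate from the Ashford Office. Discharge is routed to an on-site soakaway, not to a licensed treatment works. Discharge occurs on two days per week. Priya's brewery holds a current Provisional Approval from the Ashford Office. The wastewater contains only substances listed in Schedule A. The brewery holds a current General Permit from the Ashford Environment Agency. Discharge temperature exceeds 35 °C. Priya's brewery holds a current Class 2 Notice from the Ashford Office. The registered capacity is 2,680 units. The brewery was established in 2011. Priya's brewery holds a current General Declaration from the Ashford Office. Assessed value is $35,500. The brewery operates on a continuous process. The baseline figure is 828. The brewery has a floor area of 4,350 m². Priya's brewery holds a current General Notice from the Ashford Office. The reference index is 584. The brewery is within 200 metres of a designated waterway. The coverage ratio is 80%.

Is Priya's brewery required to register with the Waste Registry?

Yes — Priya's brewery must register with the Waste Registry.

Exception (a)'s conditions are all satisfied: the registered capacity is 2,680 units, below the 3,790 units limit; discharge occurs on no more than two days per week. Turning to paragraphs (f)–(k): (f) operates against (a): a current General Declaration is held. (g) would limit (f) — the baseline figure is 828, under the 870 limit — but (h) sets (g) aside: (h) is engaged — a current General Notice is held. (i) is triggered (the reference index is 584, meeting the 531 threshold), but is set aside by (j): (j) operates against (i): assessed value is $35,500, meeting the $35,000 threshold. (k), which would lift (j), does not operate here — the coverage ratio is 80%, not below 79%. Exception (a) does not apply.
All of (b)'s requirements are met (a current Standing Certificate is held; a current Class 2 Notice is held). But applying paragraph (l): (l) is engaged — discharge temperature exceeds 35 °C. (b) is therefore removed.
Exception (c) does not apply: discharge is not routed to a licensed treatment works.
Exception (d) fails — the facility operates on a continuous process.
Exception (e): the wastewater is Schedule-A-only; a current General Permit is held — every condition holds. But applying paragraph (m): (m) operates against (e): the brewery is within 200 m of a designated waterway. (e) is therefore removed.
No exception applies. The general rule governs.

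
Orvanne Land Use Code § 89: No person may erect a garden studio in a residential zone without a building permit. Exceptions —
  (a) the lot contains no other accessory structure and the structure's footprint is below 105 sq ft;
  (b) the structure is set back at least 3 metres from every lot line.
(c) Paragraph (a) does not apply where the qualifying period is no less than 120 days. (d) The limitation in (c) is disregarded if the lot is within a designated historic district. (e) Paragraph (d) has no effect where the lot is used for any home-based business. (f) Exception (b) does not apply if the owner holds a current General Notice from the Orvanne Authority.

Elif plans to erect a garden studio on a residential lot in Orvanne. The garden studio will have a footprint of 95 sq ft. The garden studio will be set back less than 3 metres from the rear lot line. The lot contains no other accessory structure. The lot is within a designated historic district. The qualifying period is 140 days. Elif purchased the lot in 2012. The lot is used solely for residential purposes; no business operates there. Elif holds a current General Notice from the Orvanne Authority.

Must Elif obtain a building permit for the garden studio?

No — exception (a) applies; Elif does not need a building permit.

Exception (a) is satisfied on its face — the lot has no other accessory structure; the structure's footprint is 95 sq ft, below the 105 sq ft limit. Applying paragraphs (c)–(e): (c) is triggered (the qualifying period is 140 days, meeting the 120 days threshold), but is overridden by (d): (d) operates against (c): the lot is in a historic district. (e), which would lift (d), is inapplicable — the lot is solely residential. So (a) applies.
Exception (b) requires that the structure is set back at least 3 metres from every lot line; but the rear setback is under 3 m, so (b) is unavailable.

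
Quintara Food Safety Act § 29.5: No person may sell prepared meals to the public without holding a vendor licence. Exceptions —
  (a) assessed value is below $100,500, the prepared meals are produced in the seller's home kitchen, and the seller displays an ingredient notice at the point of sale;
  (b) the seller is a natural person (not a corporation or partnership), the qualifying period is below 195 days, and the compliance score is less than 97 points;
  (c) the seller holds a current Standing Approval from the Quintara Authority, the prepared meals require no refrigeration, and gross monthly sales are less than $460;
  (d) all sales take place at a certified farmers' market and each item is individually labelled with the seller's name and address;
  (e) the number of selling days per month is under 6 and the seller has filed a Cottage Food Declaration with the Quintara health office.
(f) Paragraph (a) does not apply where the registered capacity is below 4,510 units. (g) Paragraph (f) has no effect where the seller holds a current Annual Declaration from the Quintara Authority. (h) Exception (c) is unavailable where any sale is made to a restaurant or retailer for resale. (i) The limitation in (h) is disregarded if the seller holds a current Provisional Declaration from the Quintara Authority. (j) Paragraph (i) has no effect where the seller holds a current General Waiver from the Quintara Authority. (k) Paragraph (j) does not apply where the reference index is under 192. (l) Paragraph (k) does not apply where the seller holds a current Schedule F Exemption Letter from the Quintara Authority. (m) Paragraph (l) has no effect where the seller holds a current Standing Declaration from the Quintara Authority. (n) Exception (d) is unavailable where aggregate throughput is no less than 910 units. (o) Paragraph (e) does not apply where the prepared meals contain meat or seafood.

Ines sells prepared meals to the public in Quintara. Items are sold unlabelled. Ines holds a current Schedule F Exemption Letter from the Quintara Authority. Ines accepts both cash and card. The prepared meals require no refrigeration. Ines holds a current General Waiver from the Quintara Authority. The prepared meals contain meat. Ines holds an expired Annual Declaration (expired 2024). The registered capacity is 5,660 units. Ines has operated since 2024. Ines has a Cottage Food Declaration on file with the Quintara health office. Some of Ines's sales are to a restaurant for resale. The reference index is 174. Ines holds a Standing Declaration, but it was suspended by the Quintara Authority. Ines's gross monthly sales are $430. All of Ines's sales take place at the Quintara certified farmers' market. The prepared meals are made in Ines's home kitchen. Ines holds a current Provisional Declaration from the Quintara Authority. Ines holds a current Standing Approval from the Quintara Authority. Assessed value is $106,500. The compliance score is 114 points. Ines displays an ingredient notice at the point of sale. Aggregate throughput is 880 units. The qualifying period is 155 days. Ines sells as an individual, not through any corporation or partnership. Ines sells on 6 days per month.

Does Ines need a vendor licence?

Exception (a) requires that assessed value is below $100,500; but assessed value is $106,500, not below $100,500, so (a) is unavailable.
Exception (b) fails — the compliance score is 114 points, not less than 97 points.
Exception (c) is satisfied on its face — a current Standing Approval is held; the prepared meals are shelf-stable; gross monthly sales are $430, less than the $460 limit. Turning to paragraphs (h)–(m): (h) operates against (c): some sales are to a restaurant for resale. (i) applies (a current Provisional Declaration is held), but is set aside by (j): (j) is triggered — a current General Waiver is held. (k) would limit (j) — the reference index is 174, under the 192 limit — but (l) sets (k) aside: (l) operates against (k): a current Schedule F Exemption Letter is held. (m) is inapplicable (the Standing Declaration is not current), so (l) stands. (c) is therefore removed.
Exception (d) fails — items are sold unlabelled.
Exception (e) does not apply: the number of selling days per month is 6, not under 6.
No exception applies. The general rule governs.

Yes — Ines must hold a vendor licence.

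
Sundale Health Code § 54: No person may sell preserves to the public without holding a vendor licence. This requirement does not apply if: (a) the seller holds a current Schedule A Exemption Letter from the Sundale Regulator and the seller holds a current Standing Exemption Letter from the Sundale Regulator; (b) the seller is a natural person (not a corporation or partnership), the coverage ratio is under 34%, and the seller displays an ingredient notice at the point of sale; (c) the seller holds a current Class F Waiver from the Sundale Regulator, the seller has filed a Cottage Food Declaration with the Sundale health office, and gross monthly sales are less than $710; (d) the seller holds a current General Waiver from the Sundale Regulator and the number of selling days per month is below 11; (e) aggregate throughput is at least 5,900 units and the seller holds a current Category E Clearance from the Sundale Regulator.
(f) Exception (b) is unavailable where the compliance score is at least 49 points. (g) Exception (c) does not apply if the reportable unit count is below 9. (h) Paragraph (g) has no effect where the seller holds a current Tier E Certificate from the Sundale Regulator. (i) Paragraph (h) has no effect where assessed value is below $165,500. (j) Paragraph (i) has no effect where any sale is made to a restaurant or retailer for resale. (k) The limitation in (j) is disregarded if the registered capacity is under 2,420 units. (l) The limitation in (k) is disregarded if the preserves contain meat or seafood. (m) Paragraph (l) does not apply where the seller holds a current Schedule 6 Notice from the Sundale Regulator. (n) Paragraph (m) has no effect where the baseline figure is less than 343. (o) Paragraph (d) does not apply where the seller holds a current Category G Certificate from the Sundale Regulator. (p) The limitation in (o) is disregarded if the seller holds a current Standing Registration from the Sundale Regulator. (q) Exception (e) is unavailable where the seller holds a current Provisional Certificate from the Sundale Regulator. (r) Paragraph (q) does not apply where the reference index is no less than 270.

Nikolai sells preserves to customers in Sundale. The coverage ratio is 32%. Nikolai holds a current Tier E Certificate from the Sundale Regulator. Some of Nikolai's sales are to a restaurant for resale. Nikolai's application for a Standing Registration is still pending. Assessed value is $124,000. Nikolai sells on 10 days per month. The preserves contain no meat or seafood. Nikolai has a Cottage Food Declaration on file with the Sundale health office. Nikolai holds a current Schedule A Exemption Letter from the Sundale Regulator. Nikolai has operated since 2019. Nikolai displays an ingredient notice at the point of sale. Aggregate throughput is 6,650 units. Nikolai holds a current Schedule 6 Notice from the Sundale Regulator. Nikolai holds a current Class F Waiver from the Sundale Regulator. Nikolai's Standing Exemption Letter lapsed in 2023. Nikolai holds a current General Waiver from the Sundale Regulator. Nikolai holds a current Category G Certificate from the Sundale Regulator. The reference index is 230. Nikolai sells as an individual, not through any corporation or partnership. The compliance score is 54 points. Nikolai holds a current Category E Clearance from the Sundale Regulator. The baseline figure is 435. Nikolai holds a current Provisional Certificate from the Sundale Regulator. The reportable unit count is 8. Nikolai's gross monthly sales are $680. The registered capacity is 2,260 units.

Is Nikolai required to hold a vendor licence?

Exception (a) requires that the seller holds a current Standing Exemption Letter from the Sundale Regulator; but the Standing Exemption Letter is not current, so (a) is unavailable.
Exception (b)'s conditions are all satisfied: the seller is a natural person; the coverage ratio is 32%, under the 34% limit; an ingredient notice is displayed. But: (f) operates against (b): the compliance score is 54 points, meeting the 49 points threshold. (b) is therefore removed.
Exception (c)'s conditions are all satisfied: a current Class F Waiver is held; a Cottage Food Declaration is on file; gross monthly sales are $680, less than the $710 limit. But applying paragraphs (g)–(n): (g) operates against (c): the reportable unit count is 8, below the 9 limit. (h) would limit (g) — a current Tier E Certificate is held — but (i) sets (h) aside: (i) operates against (h): assessed value is $124,000, below the $165,500 limit. (j) operates (some sales are to a restaurant for resale), but is set aside by (k): (k) operates against (j): the registered capacity is 2,260 units, under the 2,420 units limit. (l) is inapplicable (the preserves contain no meat or seafood), so (k) stands. (c) is therefore removed.
Exception (d) is satisfied on its face — a current General Waiver is held; the number of selling days per month is 10, below the 11 limit. Turning to paragraphs (o)–(p): (o) operates against (d): a current Category G Certificate is held. (p) is inapplicable (the Standing Registration is not current), so (o) stands. So (d) is unavailable.
Exception (e): aggregate throughput is 6,650 units, meeting the 5,900 units threshold; a current Category E Clearance is held — every condition holds. Turning to paragraphs (q)–(r): (q) operates against (e): a current Provisional Certificate is held. (r) does not operate here (the reference index is 230, short of 270), so (q) stands. So (e) is unavailable.
Every exception is unavailable, so the rule governs.

Yes — Nikolai must hold a vendor licence.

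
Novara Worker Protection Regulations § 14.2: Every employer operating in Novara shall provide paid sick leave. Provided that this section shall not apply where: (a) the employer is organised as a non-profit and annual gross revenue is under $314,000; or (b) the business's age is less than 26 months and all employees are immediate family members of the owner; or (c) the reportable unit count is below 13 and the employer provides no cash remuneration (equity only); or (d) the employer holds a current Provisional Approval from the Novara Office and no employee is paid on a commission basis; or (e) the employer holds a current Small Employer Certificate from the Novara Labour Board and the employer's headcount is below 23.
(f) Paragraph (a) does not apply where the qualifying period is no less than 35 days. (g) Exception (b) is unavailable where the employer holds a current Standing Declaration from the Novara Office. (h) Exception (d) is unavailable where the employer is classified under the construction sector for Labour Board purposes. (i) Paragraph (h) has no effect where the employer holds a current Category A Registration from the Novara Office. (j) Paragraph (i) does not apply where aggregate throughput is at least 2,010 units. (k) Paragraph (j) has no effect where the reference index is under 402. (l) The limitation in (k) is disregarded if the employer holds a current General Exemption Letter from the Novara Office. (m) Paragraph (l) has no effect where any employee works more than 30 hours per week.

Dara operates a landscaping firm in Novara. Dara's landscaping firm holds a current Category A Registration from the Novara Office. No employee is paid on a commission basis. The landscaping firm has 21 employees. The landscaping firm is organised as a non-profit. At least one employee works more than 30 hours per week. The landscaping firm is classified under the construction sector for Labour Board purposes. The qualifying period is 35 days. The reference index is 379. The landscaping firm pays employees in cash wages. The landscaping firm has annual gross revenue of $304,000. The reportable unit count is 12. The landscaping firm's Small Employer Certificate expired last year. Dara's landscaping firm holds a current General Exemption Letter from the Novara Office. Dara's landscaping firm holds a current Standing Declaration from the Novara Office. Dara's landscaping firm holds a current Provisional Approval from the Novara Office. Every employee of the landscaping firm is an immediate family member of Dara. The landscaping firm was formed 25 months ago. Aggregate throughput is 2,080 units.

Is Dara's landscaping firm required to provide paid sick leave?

No — exception (d) applies; Dara's landscaping firm is not required to provide paid sick leave.

Exception (a)'s conditions are all satisfied: the employer is a non-profit; annual gross revenue is $304,000, under the $314,000 limit. Turning to paragraph (f): (f) operates against (a): the qualifying period is 35 days, meeting the 35 days threshold. Exception (a) does not apply.
Exception (b): the business's age is 25 months, less than the 26 months limit; every employee is an immediate family member — every condition holds. Turning to paragraph (g): (g) applies — a current Standing Declaration is held. (b) is therefore removed.
Exception (c) requires that the employer provides no cash remuneration (equity only); but employees are paid cash wages, so (c) is unavailable.
Exception (d) is satisfied on its face — a current Provisional Approval is held; no employee is paid on commission. As to paragraphs (h)–(m): (h) would limit (d) — the landscaping firm is classified under the construction sector — but (i) sets (h) aside: (i) is engaged — a current Category A Registration is held. (j) operates (aggregate throughput is 2,080 units, meeting the 2,010 units threshold), but is displaced by (k): (k) operates against (j): the reference index is 379, under the 402 limit. (l) would limit (k) — a current General Exemption Letter is held — but (m) sets (l) aside: (m) operates against (l): at least one employee exceeds 30 hours/week. (d) remains available.
Exception (e) fails — the Small Employer Certificate has expired.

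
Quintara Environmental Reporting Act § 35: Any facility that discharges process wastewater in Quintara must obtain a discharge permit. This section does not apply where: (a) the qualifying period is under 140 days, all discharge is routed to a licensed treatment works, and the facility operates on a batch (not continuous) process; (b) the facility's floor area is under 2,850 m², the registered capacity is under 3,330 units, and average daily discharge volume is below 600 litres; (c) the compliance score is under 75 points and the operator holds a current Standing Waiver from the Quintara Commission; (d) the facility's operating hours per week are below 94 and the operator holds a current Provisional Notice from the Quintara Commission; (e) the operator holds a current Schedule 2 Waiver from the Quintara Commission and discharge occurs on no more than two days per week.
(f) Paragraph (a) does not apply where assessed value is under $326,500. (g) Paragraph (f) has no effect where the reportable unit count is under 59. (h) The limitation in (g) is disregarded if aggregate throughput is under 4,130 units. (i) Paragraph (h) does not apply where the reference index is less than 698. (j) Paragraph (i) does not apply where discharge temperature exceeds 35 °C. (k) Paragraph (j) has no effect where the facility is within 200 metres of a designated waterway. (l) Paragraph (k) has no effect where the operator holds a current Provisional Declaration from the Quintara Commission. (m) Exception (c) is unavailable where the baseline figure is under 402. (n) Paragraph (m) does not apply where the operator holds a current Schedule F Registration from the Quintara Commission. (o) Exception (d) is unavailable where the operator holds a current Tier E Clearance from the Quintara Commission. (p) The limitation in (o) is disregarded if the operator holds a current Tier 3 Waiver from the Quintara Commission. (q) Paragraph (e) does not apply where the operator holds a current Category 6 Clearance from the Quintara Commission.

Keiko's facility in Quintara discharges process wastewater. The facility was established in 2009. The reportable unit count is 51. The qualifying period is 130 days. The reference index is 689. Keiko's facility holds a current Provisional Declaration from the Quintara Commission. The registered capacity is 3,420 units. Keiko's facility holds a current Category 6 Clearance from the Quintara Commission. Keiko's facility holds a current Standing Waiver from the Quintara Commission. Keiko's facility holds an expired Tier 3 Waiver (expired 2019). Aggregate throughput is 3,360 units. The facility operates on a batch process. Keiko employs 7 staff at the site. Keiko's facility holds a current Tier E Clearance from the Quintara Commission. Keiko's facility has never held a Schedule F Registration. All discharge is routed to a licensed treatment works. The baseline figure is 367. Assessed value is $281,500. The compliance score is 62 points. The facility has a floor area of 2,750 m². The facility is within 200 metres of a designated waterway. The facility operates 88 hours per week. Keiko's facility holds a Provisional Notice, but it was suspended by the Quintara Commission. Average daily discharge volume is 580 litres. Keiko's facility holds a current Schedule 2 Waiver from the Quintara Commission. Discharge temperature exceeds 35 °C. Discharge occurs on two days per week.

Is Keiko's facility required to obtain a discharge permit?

Yes — Keiko's facility must obtain a discharge permit.

Exception (a)'s conditions are all satisfied: the qualifying period is 130 days, under the 140 days limit; discharge is routed to a licensed treatment works; the facility operates on a batch process. But: (f) operates against (a): assessed value is $281,500, under the $326,500 limit. (g) is engaged (the reportable unit count is 51, under the 59 limit), but yields to (h): (h) operates against (g): aggregate throughput is 3,360 units, under the 4,130 units limit. (i) would limit (h) — the reference index is 689, less than the 698 limit — but (j) sets (i) aside: (j) operates against (i): discharge temperature exceeds 35 °C. (k) would limit (j) — the facility is within 200 m of a designated waterway — but (l) sets (k) aside: (l) is triggered — a current Provisional Declaration is held. Exception (a) does not apply.
Exception (b) requires that the registered capacity is under 3,330 units; but the registered capacity is 3,420 units, not under 3,330 units, so (b) is unavailable.
Exception (c)'s conditions are all satisfied: the compliance score is 62 points, under the 75 points limit; a current Standing Waiver is held. However, paragraphs (m)–(n) must be considered: (m) applies — the baseline figure is 367, under the 402 limit. (n), which would lift (m), is inapplicable — no current Schedule F Registration is held. (c) is therefore removed.
Exception (d) requires that the operator holds a current Provisional Notice from the Quintara Commission; but no current Provisional Notice is held, so (d) is unavailable.
All of (e)'s requirements are met (a current Schedule 2 Waiver is held; discharge occurs on no more than two days per week). However, paragraph (q) must be considered: (q) operates against (e): a current Category 6 Clearance is held. (e) is therefore removed.
No exception displaces § 35.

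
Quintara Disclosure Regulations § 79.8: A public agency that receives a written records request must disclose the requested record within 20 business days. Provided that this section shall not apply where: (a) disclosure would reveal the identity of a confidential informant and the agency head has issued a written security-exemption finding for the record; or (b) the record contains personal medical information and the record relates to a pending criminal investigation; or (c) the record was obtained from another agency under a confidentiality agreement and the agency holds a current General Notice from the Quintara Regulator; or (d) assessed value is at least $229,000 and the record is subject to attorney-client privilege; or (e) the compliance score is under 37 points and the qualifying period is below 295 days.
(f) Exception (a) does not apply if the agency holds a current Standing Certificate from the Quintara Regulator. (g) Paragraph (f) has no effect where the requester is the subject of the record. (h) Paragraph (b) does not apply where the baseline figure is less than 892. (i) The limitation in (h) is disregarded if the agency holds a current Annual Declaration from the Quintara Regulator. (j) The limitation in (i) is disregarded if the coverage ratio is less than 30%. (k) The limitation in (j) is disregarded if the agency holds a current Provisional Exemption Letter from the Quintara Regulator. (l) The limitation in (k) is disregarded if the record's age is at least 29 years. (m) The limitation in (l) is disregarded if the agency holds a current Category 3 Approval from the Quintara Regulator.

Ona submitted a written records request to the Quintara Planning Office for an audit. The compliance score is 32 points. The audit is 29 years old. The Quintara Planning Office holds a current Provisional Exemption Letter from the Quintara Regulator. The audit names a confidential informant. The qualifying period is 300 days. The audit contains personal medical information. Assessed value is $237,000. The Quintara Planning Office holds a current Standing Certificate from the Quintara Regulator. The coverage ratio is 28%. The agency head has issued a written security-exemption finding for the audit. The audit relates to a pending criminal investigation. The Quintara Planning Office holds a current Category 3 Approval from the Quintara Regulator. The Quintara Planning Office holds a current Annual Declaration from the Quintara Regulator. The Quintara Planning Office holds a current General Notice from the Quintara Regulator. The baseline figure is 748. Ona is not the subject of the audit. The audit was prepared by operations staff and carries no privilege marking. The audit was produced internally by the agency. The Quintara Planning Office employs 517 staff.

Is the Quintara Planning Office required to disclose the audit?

No — exception (b) applies; the Quintara Planning Office is not required to disclose the audit.

Exception (a)'s conditions are all satisfied: the audit names a confidential informant; a written security-exemption finding has been issued. However, paragraphs (f)–(g) must be considered: (f) operates against (a): a current Standing Certificate is held. (g) is not engaged (Ona is not the subject of the audit), so (f) stands. So (a) is unavailable.
Exception (b)'s conditions are all satisfied: the audit contains personal medical information; the audit relates to a pending investigation. Under paragraphs (h)–(m): (h) would limit (b) — the baseline figure is 748, less than the 892 limit — but (i) sets (h) aside: (i) is triggered — a current Annual Declaration is held. (j) would limit (i) — the coverage ratio is 28%, less than the 30% limit — but (k) sets (j) aside: (k) operates against (j): a current Provisional Exemption Letter is held. (l) would limit (k) — the record's age is 29 years, meeting the 29 years threshold — but (m) sets (l) aside: (m) operates against (l): a current Category 3 Approval is held. Exception (b) stands.
Exception (c) does not apply: the audit was produced internally.
Exception (d) does not apply: the audit carries no privilege marking.
Exception (e) fails — the qualifying period is 300 days, not below 295 days.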